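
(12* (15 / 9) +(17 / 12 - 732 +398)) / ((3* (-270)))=3751 / 9720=0.39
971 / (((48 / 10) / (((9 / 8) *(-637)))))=-9277905 / 64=-144967.27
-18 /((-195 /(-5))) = -6 /13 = -0.46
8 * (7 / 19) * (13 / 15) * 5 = 12.77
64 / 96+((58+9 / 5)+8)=68.47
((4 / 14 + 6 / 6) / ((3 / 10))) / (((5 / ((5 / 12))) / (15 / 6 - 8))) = -55 / 28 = -1.96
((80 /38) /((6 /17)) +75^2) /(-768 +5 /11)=-3530615 /481251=-7.34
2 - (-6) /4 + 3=13 /2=6.50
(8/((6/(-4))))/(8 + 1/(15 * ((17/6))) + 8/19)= -12920/20457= -0.63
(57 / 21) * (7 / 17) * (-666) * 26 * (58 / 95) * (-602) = 604605456 / 85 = 7113005.36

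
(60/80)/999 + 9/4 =1499/666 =2.25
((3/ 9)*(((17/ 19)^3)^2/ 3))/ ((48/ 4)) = 0.00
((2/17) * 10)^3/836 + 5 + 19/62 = 337946793/63662654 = 5.31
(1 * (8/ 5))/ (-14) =-4/ 35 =-0.11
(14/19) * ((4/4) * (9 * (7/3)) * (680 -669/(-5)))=1196286/95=12592.48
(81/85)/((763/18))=1458/64855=0.02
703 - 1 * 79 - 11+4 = 617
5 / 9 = 0.56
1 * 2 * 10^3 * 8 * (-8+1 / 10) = -126400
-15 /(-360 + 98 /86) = 645 /15431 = 0.04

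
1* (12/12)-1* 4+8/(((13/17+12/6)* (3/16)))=1753/141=12.43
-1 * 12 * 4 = -48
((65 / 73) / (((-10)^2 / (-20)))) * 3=-0.53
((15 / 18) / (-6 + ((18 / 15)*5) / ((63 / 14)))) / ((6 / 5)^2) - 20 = -20285 / 1008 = -20.12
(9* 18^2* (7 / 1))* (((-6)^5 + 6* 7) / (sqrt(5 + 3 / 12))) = -15034896* sqrt(21) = -68898548.99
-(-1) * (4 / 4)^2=1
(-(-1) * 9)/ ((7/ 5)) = 45/ 7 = 6.43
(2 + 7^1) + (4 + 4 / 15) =199 / 15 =13.27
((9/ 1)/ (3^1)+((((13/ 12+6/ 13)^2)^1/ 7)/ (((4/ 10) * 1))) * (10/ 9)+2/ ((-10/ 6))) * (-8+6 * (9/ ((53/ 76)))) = 968697302/ 5078619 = 190.74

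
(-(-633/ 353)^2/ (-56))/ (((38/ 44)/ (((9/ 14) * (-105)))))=-595023165/ 132583976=-4.49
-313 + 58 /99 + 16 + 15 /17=-497380 /1683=-295.53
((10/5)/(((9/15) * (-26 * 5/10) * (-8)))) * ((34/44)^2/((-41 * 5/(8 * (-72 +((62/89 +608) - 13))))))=-13470001/34439262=-0.39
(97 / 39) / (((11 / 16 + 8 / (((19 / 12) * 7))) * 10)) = 103208 / 584805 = 0.18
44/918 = 22/459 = 0.05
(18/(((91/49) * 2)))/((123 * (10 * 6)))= 7/10660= 0.00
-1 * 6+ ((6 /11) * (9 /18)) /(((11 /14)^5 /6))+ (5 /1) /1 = 7909271 /1771561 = 4.46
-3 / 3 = -1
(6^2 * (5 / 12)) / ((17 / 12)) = 180 / 17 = 10.59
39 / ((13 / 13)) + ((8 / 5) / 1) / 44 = 2147 / 55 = 39.04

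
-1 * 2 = -2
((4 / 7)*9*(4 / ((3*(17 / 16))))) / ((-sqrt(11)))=-768*sqrt(11) / 1309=-1.95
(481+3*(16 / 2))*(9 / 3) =1515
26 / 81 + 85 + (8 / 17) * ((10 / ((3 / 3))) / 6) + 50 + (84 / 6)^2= 457309 / 1377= 332.11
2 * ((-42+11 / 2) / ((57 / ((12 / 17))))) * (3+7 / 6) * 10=-36500 / 969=-37.67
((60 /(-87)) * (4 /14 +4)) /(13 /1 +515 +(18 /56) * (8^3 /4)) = -25 /4814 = -0.01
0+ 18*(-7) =-126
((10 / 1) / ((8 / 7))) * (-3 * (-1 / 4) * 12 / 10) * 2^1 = 63 / 4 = 15.75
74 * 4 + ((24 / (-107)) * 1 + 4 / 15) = 475148 / 1605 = 296.04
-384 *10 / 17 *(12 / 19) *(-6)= 276480 / 323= 855.98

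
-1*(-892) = 892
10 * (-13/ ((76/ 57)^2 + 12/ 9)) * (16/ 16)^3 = -585/ 14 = -41.79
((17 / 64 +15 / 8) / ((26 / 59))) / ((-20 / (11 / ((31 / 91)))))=-7.84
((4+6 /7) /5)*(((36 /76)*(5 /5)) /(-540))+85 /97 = 1694101 /1935150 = 0.88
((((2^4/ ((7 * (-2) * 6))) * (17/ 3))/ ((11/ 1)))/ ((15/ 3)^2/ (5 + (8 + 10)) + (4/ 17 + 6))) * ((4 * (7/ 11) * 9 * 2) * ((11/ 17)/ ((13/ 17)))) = -212704/ 409409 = -0.52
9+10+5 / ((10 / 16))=27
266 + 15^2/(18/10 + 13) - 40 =17849/74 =241.20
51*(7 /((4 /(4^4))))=22848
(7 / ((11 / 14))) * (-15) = -1470 / 11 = -133.64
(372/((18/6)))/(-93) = -4/3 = -1.33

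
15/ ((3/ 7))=35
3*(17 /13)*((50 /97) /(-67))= -2550 /84487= -0.03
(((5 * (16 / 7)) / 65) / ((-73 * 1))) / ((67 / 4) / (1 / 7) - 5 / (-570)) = -3648 / 177600605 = -0.00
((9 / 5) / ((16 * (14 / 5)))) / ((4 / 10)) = 45 / 448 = 0.10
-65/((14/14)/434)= -28210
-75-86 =-161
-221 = -221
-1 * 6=-6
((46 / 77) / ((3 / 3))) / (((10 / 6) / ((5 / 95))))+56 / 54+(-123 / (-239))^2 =14900409211 / 11281683105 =1.32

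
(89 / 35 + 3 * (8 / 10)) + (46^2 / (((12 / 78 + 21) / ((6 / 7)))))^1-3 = 168788 / 1925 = 87.68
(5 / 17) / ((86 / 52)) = 130 / 731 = 0.18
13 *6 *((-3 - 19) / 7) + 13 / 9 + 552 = 19423 / 63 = 308.30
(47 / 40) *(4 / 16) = 47 / 160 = 0.29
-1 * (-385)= 385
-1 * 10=-10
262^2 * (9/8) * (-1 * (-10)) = 772245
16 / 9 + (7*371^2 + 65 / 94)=815112091 / 846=963489.47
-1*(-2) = 2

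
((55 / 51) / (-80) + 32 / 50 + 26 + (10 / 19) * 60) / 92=22560439 / 35659200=0.63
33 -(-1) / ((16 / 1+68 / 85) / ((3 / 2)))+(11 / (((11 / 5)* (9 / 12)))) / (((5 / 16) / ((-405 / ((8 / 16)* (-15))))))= 66365 / 56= 1185.09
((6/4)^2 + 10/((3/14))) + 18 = 803/12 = 66.92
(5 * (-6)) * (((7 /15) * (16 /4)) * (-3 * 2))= 336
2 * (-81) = -162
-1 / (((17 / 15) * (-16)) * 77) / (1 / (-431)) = -6465 / 20944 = -0.31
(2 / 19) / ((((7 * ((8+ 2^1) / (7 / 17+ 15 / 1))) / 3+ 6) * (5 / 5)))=786 / 56107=0.01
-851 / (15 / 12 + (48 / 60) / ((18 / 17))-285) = 153180 / 50939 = 3.01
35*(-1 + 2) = 35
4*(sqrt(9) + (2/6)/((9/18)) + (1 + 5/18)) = 178/9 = 19.78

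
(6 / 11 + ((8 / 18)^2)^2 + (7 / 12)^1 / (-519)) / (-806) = -29133811 / 40253519592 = -0.00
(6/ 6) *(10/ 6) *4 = 20/ 3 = 6.67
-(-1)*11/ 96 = 11/ 96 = 0.11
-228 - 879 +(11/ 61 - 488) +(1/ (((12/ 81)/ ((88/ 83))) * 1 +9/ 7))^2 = -3416467015632/ 2142889069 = -1594.33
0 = 0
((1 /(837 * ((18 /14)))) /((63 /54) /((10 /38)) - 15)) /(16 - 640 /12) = 0.00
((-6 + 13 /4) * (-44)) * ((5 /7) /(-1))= -605 /7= -86.43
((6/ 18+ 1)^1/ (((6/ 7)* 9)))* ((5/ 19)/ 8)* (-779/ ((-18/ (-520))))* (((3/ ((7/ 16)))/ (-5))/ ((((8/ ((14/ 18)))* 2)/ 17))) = 317135/ 2187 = 145.01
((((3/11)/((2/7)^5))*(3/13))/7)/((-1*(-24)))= 0.20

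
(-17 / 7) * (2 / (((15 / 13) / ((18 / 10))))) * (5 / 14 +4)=-33.01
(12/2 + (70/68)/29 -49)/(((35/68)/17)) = -1440342/1015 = -1419.06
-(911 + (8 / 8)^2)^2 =-831744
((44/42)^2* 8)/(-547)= -3872/241227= -0.02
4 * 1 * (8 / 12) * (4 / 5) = 32 / 15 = 2.13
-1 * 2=-2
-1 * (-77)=77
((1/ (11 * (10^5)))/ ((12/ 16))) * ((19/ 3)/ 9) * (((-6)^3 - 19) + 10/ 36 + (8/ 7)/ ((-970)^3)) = -64106721940967/ 320194209431250000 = -0.00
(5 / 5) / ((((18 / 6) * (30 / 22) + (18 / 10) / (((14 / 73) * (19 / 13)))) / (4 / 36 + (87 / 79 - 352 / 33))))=-98342860 / 109352511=-0.90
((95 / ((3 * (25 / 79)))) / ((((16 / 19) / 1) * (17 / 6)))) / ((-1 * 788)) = -0.05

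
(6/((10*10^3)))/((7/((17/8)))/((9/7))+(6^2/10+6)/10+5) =459/6519400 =0.00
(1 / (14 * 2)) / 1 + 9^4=6561.04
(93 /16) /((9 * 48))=31 /2304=0.01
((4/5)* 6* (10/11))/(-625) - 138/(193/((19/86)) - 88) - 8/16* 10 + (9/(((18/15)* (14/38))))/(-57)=-3979308261/718313750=-5.54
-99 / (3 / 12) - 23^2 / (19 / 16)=-15988 / 19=-841.47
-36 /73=-0.49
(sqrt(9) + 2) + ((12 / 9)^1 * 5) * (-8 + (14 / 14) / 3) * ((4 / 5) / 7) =-53 / 63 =-0.84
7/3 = 2.33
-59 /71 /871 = -59 /61841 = -0.00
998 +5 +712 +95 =1810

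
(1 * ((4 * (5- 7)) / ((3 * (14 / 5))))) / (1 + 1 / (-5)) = -25 / 21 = -1.19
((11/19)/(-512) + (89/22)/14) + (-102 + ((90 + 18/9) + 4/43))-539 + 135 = -13322427845/32209408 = -413.62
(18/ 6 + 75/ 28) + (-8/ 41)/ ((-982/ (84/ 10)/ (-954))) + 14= 50973289/ 2818340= 18.09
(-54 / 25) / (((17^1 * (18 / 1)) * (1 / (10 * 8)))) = -48 / 85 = -0.56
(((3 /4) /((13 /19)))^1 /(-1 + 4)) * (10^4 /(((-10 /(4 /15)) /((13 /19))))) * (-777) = 51800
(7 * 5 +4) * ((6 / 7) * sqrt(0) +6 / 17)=234 / 17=13.76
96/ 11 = 8.73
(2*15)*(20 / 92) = 150 / 23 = 6.52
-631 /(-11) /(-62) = -631 /682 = -0.93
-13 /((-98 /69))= 9.15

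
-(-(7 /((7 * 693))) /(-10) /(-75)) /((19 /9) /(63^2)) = 189 /52250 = 0.00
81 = 81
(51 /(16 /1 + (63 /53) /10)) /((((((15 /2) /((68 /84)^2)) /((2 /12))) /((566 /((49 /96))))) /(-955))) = -9007876234880 /184605687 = -48795.23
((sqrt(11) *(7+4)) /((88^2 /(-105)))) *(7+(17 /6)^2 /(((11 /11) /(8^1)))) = -35.23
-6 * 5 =-30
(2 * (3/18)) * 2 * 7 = 14/3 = 4.67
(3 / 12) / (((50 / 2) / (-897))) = -897 / 100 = -8.97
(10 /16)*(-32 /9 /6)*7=-70 /27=-2.59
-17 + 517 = 500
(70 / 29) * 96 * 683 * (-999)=-4585170240 / 29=-158109318.62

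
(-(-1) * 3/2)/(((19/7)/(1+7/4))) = 231/152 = 1.52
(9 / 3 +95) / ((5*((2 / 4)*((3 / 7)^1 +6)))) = 1372 / 225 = 6.10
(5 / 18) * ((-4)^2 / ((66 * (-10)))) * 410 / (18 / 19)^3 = -1406095 / 433026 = -3.25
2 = 2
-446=-446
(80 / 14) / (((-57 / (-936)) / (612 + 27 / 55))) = 4425408 / 77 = 57472.83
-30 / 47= -0.64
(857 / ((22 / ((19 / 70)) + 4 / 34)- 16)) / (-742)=-276811 / 15619100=-0.02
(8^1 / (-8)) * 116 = -116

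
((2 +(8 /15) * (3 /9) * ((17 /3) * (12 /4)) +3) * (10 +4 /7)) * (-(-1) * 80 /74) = 5776 /63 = 91.68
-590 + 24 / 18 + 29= -1679 / 3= -559.67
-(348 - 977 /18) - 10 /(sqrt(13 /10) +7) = -281611 /954 +10 * sqrt(130) /477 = -294.95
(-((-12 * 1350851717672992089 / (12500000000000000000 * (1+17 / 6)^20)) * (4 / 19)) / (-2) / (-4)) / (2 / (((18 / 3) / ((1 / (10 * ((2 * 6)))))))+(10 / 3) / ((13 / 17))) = 211616662109879287943357810539392 / 12695424856483942210083083763546886444091796875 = 0.00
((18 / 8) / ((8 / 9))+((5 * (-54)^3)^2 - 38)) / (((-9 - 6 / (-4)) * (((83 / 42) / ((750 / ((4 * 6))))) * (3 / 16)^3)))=-444324810398896000 / 2241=-198270776617088.80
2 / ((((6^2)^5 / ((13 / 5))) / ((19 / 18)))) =247 / 2720977920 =0.00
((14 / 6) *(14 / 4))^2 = 66.69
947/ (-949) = -947/ 949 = -1.00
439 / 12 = 36.58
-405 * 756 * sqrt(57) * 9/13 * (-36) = 99202320 * sqrt(57)/13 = 57612391.66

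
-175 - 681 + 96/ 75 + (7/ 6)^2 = -768023/ 900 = -853.36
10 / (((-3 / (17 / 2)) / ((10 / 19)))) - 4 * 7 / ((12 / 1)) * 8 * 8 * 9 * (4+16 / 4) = -613714 / 57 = -10766.91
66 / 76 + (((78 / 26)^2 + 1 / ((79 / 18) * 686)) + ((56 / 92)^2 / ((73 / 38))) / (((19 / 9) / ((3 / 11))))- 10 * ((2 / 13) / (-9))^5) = 94877388113037378939611 / 9589706908980681356874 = 9.89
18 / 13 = 1.38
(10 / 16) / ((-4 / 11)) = -55 / 32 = -1.72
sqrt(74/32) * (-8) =-2 * sqrt(37) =-12.17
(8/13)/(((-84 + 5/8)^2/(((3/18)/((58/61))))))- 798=-401529220474/503169459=-798.00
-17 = -17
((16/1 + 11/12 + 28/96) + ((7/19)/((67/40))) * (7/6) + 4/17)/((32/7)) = 21450849/5540096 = 3.87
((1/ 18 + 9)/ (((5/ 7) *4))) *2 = 1141/ 180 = 6.34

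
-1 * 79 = -79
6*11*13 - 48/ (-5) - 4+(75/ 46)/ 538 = 106862239/ 123740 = 863.60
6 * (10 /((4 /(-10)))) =-150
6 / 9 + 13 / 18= 1.39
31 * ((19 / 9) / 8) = 589 / 72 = 8.18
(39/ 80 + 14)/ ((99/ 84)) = 8113/ 660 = 12.29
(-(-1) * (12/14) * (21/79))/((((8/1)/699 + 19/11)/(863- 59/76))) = 4534672329/40133738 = 112.99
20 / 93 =0.22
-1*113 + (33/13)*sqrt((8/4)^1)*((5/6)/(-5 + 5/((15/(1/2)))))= -113 - 165*sqrt(2)/377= -113.62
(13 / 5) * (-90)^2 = 21060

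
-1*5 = -5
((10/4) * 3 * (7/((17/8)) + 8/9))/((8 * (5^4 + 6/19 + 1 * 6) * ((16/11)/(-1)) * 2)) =-1045/489396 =-0.00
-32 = -32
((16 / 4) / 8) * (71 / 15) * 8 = 284 / 15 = 18.93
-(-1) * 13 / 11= 1.18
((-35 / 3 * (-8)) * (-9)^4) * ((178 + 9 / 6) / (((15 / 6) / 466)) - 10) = 20482707168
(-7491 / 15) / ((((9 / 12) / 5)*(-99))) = 908 / 27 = 33.63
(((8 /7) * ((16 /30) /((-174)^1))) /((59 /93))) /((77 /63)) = -2976 /658735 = -0.00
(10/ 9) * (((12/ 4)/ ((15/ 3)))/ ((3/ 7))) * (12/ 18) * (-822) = -7672/ 9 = -852.44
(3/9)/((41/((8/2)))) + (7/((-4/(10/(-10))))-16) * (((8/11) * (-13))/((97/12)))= 2191700/131241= 16.70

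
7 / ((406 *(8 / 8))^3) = 1 / 9560488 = 0.00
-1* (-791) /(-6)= -791 /6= -131.83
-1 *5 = -5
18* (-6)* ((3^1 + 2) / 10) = -54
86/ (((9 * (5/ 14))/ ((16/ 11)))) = 19264/ 495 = 38.92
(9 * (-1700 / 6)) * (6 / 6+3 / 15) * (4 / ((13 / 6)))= -73440 / 13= -5649.23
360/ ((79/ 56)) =20160/ 79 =255.19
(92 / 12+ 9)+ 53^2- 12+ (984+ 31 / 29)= 330490 / 87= 3798.74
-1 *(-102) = 102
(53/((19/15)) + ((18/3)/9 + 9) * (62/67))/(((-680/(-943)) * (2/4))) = 182901451/1298460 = 140.86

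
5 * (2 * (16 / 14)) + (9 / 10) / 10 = 8063 / 700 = 11.52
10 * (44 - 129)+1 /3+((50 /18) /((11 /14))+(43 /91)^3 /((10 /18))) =-315551069048 /373017645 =-845.94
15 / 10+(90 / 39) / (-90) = 115 / 78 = 1.47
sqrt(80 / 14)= 2* sqrt(70) / 7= 2.39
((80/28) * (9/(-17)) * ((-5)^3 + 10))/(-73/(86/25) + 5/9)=-3204360/380681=-8.42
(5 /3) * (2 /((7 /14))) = 20 /3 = 6.67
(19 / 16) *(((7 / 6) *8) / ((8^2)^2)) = 133 / 49152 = 0.00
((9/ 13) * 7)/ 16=63/ 208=0.30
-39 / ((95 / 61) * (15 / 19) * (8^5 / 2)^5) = -793 / 29514790517935282585600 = -0.00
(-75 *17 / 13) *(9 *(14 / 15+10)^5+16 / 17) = -2016826097008 / 14625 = -137902639.11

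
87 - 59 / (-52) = 88.13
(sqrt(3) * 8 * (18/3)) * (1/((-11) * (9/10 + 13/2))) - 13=-13 - 240 * sqrt(3)/407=-14.02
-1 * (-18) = 18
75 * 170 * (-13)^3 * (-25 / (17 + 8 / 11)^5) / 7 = 5475734 / 95823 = 57.14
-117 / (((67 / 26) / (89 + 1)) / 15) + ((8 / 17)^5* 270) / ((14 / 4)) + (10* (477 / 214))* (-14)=-4389472109068290 / 71252683831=-61604.31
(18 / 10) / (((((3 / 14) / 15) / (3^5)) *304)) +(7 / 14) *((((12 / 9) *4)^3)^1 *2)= 1035935 / 4104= 252.42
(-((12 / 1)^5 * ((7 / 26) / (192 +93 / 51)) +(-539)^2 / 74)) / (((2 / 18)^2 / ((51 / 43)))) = -55934047061361 / 136300970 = -410371.60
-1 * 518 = -518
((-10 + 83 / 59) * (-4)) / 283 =2028 / 16697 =0.12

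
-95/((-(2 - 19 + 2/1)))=-19/3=-6.33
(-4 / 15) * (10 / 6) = -4 / 9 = -0.44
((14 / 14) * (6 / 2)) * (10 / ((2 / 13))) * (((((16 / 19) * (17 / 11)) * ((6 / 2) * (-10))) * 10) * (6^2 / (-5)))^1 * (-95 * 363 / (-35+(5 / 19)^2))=52493443200 / 97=541169517.53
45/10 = 9/2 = 4.50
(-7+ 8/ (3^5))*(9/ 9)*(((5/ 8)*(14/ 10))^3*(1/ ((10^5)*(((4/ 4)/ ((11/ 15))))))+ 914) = -1188404742387689/ 186624000000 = -6367.91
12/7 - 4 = -16/7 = -2.29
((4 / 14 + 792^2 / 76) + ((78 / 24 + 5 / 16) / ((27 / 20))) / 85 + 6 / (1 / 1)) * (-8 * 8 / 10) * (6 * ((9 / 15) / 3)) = -10757022448 / 169575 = -63435.19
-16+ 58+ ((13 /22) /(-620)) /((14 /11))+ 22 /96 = 274907 /6510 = 42.23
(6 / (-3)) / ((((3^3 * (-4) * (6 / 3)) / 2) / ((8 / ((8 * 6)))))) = 1 / 324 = 0.00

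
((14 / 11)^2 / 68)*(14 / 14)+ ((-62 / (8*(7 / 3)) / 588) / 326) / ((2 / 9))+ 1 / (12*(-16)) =204632675 / 11040462048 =0.02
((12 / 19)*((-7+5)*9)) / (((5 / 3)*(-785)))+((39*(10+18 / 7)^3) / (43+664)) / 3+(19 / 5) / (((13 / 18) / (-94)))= -107685425135396 / 235098656975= -458.04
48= 48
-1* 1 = -1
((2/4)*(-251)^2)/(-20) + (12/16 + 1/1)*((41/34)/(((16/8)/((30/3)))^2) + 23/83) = -10736177/7055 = -1521.78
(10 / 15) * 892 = 1784 / 3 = 594.67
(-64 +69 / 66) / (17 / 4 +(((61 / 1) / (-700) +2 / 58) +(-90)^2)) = -7028875 / 904833633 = -0.01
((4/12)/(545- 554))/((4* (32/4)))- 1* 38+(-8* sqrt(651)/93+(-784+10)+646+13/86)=-6161659/37152- 8* sqrt(651)/93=-168.04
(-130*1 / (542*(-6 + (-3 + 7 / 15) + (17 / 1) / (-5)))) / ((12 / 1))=325 / 194036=0.00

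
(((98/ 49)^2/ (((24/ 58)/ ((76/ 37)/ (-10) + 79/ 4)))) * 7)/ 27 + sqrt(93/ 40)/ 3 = sqrt(930)/ 60 + 326221/ 6660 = 49.49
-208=-208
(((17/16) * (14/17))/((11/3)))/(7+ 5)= 7/352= 0.02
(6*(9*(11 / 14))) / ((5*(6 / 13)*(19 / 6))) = 3861 / 665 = 5.81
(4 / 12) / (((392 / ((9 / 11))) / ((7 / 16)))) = 3 / 9856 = 0.00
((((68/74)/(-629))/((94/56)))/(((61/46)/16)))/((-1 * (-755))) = -0.00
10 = 10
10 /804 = 5 /402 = 0.01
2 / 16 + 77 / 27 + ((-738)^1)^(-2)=3242651 / 1089288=2.98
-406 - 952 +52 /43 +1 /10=-583377 /430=-1356.69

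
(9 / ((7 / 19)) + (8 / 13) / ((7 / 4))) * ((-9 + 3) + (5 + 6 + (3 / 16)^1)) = 187165 / 1456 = 128.55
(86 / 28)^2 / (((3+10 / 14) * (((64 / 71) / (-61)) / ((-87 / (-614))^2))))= -3.45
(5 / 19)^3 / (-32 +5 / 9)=-1125 / 1941097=-0.00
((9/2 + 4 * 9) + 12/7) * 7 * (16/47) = 4728/47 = 100.60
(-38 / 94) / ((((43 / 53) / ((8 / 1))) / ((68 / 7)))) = -547808 / 14147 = -38.72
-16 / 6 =-8 / 3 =-2.67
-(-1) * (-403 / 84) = -4.80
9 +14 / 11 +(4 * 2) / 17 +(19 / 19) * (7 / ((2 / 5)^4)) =850269 / 2992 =284.18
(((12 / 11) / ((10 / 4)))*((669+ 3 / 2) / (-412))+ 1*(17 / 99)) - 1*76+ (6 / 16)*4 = -7651669 / 101970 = -75.04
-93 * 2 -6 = -192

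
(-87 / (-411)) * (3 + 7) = 290 / 137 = 2.12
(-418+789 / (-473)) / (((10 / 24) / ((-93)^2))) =-8711302.06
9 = 9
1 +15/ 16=31/ 16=1.94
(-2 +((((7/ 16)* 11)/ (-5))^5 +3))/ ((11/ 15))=0.24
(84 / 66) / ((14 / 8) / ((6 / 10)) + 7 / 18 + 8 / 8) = 504 / 1705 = 0.30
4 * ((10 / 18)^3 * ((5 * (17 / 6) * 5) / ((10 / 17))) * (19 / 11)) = 3431875 / 24057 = 142.66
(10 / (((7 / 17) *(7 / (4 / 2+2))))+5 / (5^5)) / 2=425049 / 61250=6.94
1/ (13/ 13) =1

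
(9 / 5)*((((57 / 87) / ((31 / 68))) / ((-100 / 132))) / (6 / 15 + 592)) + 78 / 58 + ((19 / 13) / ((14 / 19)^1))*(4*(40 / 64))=76304258507 / 12115912900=6.30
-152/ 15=-10.13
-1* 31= -31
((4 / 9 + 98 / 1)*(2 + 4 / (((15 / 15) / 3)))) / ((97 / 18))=24808 / 97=255.75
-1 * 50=-50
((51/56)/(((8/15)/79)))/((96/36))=181305/3584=50.59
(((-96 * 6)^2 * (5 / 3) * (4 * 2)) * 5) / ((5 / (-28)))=-123863040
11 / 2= 5.50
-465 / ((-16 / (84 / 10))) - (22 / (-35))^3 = 83820059 / 343000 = 244.37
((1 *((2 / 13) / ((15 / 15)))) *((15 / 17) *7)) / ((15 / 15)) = 210 / 221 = 0.95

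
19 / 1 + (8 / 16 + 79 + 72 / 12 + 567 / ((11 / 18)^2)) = 392705 / 242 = 1622.75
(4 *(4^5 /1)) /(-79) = -4096 /79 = -51.85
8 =8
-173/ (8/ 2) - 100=-573/ 4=-143.25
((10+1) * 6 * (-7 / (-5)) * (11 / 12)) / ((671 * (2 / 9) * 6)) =231 / 2440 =0.09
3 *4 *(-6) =-72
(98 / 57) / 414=49 / 11799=0.00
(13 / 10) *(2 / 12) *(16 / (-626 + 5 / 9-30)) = -156 / 29495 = -0.01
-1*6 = -6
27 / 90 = 3 / 10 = 0.30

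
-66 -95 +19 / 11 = -1752 / 11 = -159.27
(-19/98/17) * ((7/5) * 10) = -19/119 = -0.16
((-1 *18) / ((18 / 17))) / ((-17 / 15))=15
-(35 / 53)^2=-1225 / 2809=-0.44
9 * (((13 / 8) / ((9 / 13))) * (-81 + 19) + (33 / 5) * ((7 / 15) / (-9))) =-131283 / 100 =-1312.83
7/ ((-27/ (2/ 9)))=-14/ 243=-0.06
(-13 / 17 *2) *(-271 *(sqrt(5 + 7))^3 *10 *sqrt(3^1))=5073120 / 17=298418.82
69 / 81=23 / 27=0.85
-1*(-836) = 836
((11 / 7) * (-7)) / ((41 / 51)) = -561 / 41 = -13.68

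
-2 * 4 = -8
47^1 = 47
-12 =-12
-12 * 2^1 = -24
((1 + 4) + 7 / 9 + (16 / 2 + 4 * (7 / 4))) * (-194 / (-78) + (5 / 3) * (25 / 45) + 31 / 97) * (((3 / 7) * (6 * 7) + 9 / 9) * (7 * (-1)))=-3160780777 / 306423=-10315.09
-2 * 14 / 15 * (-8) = 224 / 15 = 14.93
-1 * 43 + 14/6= -122/3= -40.67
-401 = -401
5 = 5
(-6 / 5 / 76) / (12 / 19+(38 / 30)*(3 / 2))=-3 / 481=-0.01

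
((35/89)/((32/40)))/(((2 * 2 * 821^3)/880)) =9625/49251501829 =0.00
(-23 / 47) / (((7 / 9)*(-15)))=69 / 1645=0.04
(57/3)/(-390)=-19/390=-0.05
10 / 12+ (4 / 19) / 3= 103 / 114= 0.90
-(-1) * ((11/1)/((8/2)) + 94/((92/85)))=8243/92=89.60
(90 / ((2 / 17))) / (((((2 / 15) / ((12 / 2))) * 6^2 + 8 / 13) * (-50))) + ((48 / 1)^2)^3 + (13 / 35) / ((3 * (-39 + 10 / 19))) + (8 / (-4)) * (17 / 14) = 172731650488825217 / 14122920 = 12230590450.76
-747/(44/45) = -33615/44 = -763.98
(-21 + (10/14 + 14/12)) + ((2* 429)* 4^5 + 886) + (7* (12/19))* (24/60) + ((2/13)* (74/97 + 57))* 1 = 879469.54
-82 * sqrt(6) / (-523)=82 * sqrt(6) / 523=0.38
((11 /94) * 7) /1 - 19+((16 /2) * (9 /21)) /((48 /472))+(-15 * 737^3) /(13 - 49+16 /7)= 13828901984463 /77644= 178106511.57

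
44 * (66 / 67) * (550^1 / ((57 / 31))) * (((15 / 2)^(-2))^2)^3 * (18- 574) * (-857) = 1288472914296832 / 6606683525390625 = 0.20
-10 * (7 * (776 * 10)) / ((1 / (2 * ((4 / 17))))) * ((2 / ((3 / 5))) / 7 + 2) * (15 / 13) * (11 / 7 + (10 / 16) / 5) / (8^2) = -2303750 / 119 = -19359.24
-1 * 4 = -4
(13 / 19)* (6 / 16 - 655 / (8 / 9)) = -19149 / 38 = -503.92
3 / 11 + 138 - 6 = 1455 / 11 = 132.27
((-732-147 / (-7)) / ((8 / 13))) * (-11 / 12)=1059.09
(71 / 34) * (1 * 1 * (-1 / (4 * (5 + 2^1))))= -71 / 952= -0.07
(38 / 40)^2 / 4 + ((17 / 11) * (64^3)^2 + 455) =1869169775231171 / 17600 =106202828138.13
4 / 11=0.36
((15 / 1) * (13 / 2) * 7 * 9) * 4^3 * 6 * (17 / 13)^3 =891414720 / 169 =5274643.31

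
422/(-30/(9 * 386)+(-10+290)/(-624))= -2117596/2295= -922.70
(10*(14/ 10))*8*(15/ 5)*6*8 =16128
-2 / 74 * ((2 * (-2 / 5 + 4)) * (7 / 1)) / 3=-84 / 185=-0.45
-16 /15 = -1.07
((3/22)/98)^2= 9/4648336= 0.00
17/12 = 1.42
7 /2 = 3.50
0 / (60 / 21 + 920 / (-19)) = 0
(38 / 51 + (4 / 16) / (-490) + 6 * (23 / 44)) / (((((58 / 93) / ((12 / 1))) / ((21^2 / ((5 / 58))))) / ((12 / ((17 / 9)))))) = 192875188122 / 79475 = 2426866.16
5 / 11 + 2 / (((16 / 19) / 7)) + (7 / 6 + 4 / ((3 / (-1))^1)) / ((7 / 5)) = 31343 / 1848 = 16.96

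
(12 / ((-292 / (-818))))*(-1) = -2454 / 73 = -33.62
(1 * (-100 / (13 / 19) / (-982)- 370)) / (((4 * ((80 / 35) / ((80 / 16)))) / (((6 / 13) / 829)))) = -30984975 / 275158364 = -0.11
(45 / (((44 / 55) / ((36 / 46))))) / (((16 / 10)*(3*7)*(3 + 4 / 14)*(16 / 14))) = 0.35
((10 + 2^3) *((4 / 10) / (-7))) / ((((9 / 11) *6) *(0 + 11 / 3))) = -2 / 35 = -0.06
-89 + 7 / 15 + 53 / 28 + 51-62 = -41009 / 420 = -97.64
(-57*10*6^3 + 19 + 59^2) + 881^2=656541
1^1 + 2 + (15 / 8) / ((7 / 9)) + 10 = 863 / 56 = 15.41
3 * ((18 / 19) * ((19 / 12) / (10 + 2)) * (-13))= -39 / 8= -4.88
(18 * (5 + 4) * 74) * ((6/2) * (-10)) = -359640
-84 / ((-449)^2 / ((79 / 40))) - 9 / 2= -4536852 / 1008005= -4.50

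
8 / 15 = 0.53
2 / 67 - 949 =-63581 / 67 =-948.97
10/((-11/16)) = -160/11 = -14.55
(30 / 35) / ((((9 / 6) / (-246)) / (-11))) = 10824 / 7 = 1546.29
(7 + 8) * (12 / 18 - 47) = -695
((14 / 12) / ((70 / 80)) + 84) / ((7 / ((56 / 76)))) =512 / 57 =8.98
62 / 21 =2.95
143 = 143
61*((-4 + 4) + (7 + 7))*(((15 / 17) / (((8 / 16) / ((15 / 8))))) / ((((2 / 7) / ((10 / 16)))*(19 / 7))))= 23538375 / 10336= 2277.32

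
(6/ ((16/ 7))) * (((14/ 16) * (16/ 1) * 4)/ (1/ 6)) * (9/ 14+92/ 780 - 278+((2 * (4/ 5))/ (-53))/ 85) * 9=-644428042587/ 292825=-2200727.54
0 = 0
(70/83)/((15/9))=42/83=0.51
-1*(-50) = 50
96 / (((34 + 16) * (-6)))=-8 / 25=-0.32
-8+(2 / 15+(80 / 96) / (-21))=-4981 / 630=-7.91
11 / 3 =3.67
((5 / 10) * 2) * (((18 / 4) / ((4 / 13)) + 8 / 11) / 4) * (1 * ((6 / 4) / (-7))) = -579 / 704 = -0.82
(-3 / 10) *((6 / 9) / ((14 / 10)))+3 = 20 / 7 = 2.86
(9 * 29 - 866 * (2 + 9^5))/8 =-51137905/8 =-6392238.12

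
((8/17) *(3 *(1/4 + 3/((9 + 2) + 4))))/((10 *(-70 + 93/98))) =-2646/2875975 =-0.00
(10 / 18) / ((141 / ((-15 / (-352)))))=25 / 148896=0.00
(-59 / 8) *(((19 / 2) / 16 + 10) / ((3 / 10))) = -33335 / 128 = -260.43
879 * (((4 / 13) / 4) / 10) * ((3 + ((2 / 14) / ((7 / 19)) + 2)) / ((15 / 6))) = 232056 / 15925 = 14.57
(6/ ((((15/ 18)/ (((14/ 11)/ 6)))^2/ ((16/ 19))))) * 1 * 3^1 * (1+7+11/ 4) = 606816/ 57475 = 10.56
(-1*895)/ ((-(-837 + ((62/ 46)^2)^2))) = -250457695/ 233303396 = -1.07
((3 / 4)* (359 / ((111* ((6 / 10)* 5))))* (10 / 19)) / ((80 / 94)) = 16873 / 33744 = 0.50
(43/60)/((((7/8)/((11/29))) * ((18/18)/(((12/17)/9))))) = 3784/155295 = 0.02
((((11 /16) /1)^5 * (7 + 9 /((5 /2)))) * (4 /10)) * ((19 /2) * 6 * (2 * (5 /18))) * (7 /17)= 1135248499 /133693440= 8.49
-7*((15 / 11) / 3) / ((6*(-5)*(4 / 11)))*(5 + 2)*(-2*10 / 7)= -35 / 6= -5.83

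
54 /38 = 27 /19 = 1.42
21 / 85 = 0.25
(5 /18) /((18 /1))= 5 /324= 0.02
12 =12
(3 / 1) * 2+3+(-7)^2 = 58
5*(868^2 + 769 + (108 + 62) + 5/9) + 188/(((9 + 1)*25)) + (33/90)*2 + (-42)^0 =4243297796/1125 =3771820.26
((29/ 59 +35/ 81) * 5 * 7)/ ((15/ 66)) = 679756/ 4779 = 142.24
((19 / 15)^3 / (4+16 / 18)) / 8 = 0.05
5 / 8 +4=37 / 8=4.62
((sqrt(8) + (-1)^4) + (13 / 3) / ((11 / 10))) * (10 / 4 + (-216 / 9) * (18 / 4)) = -34393 / 66 - 211 * sqrt(2) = -819.51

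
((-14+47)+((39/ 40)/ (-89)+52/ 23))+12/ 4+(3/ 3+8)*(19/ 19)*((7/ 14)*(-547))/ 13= -160832881/ 1064440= -151.10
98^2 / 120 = 2401 / 30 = 80.03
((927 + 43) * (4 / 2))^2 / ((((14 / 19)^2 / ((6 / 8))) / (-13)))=-67586383.16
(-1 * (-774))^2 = 599076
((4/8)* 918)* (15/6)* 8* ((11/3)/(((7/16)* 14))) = 269280/49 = 5495.51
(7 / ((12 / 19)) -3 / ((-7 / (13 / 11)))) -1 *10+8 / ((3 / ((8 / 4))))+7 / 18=20269 / 2772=7.31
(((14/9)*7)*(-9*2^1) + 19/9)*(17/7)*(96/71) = -949280/1491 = -636.67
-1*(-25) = 25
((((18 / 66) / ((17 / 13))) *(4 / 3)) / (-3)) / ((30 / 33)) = -26 / 255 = -0.10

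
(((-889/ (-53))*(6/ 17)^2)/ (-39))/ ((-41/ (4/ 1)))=42672/ 8163961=0.01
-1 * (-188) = 188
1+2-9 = -6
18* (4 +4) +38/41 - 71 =3031/41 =73.93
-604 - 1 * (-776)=172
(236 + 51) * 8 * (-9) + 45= -20619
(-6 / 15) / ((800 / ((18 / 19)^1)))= -9 / 19000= -0.00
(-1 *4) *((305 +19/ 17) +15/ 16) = -83519/ 68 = -1228.22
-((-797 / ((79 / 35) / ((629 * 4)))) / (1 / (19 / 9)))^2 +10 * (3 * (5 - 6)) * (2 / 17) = -30229441835586290060 / 8593857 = -3517563980362.52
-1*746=-746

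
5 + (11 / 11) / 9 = 46 / 9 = 5.11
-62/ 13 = -4.77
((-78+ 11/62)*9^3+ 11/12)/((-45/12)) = 21104209/1395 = 15128.47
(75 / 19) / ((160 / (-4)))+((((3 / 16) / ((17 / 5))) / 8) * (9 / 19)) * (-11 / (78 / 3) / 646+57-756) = -1653483705 / 694413824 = -2.38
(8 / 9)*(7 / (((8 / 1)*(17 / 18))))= 14 / 17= 0.82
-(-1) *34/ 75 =34/ 75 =0.45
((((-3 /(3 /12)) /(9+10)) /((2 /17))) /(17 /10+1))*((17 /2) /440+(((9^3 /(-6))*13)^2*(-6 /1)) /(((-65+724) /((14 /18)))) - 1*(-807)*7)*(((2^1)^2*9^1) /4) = 215057.01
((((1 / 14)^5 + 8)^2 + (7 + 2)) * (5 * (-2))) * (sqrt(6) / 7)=-105577992092165 * sqrt(6) / 1012391292416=-255.45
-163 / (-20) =163 / 20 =8.15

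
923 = 923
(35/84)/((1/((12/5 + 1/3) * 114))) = 779/6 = 129.83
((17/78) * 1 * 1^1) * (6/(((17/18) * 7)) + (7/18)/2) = 4721/19656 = 0.24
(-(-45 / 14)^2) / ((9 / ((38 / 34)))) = -4275 / 3332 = -1.28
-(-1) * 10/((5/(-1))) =-2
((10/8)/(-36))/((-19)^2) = -5/51984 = -0.00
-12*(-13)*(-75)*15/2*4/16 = -43875/2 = -21937.50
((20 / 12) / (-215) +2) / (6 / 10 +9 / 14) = 17990 / 11223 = 1.60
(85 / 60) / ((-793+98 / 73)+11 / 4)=-1241 / 691083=-0.00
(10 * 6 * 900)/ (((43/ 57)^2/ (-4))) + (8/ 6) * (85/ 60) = -6316024567/ 16641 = -379545.97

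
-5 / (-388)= 5 / 388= 0.01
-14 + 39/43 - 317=-14194/43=-330.09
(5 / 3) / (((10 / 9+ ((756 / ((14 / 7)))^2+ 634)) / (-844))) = -3165 / 322918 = -0.01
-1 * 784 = -784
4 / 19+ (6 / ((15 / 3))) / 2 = 77 / 95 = 0.81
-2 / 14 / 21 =-1 / 147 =-0.01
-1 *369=-369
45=45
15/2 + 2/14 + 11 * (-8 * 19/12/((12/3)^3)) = 3673/672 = 5.47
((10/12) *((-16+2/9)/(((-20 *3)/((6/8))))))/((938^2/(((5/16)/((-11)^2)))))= 355/735859289088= 0.00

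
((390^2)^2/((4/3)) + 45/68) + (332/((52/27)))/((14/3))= 107366797042677/6188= 17350807537.60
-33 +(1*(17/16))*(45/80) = -8295/256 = -32.40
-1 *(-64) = 64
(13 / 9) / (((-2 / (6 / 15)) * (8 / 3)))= -13 / 120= -0.11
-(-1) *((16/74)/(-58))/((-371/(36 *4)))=576/398083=0.00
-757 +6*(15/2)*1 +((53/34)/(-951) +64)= -20952485/32334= -648.00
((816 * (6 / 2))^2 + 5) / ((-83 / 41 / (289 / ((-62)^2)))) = -71007608941 / 319052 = -222558.11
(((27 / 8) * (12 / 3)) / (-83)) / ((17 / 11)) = -297 / 2822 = -0.11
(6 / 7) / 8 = 3 / 28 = 0.11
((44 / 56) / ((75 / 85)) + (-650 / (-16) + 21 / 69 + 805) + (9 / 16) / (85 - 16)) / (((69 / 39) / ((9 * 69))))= 166452507 / 560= 297236.62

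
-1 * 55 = -55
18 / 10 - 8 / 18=61 / 45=1.36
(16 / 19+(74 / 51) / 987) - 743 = -709800631 / 956403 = -742.16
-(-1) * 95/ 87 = 95/ 87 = 1.09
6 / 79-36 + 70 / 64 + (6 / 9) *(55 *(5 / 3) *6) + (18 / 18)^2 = 2524231 / 7584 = 332.84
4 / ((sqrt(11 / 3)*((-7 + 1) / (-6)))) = 4*sqrt(33) / 11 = 2.09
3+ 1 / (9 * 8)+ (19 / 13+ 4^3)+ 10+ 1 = 74389 / 936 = 79.48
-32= -32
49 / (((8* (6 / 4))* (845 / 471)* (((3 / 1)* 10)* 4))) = 7693 / 405600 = 0.02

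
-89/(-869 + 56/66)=2937/28649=0.10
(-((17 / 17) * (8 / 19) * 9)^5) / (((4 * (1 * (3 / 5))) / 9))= -7255941120 / 2476099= -2930.39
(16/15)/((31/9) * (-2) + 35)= 48/1265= 0.04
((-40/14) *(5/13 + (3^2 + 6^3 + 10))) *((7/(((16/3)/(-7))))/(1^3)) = 80325/13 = 6178.85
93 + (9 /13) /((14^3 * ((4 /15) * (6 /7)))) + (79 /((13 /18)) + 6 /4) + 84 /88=91860207 /448448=204.84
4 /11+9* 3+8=35.36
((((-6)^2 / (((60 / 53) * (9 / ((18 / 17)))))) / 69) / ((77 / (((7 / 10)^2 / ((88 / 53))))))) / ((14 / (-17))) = -2809 / 11132000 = -0.00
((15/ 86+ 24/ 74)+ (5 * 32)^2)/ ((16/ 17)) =27200.53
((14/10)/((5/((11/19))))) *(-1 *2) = -154/475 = -0.32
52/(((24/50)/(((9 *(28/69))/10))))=910/23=39.57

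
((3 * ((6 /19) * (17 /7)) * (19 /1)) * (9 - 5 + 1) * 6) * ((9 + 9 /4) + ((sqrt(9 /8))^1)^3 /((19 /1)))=61965 * sqrt(2) /1064 + 103275 /7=14835.93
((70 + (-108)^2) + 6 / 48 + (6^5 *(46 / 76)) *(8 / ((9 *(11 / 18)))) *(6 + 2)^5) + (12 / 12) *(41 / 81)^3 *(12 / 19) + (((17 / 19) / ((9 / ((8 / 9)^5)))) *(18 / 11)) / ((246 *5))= 13621482498990138463 / 60718905720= 224336758.67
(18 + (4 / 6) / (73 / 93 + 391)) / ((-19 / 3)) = -983865 / 346142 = -2.84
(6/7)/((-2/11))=-33/7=-4.71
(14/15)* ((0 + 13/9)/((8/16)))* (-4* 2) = -2912/135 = -21.57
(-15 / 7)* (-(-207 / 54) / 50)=-23 / 140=-0.16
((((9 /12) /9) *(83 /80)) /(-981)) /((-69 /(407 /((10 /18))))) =33781 /36100800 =0.00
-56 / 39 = -1.44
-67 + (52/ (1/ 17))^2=781389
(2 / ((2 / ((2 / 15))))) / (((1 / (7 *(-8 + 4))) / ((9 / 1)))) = -168 / 5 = -33.60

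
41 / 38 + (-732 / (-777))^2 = 1.97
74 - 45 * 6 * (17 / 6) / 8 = -173 / 8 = -21.62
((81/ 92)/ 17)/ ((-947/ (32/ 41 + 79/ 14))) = -0.00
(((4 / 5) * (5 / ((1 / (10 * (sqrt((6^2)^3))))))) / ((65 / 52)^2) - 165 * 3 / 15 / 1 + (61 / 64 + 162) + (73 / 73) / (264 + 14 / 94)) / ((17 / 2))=4496857539 / 6753760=665.83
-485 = -485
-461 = -461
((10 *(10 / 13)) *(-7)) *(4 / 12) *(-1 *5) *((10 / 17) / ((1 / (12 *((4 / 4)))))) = 140000 / 221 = 633.48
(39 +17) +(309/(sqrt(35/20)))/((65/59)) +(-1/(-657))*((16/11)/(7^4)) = 971713528/17352027 +36462*sqrt(7)/455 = 268.02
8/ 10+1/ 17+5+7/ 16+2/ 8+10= 16.55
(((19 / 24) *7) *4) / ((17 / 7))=931 / 102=9.13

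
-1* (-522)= 522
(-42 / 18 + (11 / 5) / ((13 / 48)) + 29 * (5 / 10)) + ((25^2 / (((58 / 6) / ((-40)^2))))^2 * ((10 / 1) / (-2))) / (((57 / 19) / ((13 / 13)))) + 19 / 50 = -14624999983051327 / 819975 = -17835909610.72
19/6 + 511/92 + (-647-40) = -187205/276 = -678.28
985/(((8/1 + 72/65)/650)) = 20808125/296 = 70297.72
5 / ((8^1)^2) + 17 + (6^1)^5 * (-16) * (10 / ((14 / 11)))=-437936669 / 448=-977537.21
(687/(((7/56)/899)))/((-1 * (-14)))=2470452/7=352921.71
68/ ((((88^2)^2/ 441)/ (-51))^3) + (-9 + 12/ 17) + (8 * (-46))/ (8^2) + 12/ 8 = -11497968498031310433249667/ 916602412242144264716288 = -12.54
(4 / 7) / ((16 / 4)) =1 / 7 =0.14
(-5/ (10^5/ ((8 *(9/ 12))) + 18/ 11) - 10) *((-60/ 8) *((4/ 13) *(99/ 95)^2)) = 32347445823/ 1290701711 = 25.06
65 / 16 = 4.06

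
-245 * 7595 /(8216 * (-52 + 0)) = 4.36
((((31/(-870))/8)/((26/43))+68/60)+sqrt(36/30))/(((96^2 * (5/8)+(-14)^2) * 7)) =sqrt(30)/208460+40751/1508916864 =0.00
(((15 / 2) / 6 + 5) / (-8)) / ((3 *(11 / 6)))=-25 / 176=-0.14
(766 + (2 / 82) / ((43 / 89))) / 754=1350547 / 1329302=1.02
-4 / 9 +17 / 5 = 133 / 45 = 2.96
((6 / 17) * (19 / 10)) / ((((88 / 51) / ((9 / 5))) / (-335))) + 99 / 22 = -101133 / 440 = -229.85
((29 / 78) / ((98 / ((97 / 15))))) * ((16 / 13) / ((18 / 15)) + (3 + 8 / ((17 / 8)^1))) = 2905829 / 15203916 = 0.19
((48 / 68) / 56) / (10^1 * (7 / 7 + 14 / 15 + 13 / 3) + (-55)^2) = 9 / 2204594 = 0.00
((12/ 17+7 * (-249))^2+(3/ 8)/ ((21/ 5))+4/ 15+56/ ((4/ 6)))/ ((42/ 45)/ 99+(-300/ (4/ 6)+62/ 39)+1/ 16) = -1896883594725834/ 280150589089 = -6770.94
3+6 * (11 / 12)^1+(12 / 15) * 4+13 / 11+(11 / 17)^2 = 422823 / 31790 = 13.30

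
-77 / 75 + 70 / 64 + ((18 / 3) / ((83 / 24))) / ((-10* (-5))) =811 / 7968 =0.10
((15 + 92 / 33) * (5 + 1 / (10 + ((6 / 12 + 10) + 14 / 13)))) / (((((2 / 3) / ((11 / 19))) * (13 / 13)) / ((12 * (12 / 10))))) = 1049556 / 935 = 1122.52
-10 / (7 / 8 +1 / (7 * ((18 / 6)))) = -336 / 31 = -10.84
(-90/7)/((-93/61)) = 1830/217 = 8.43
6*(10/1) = 60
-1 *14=-14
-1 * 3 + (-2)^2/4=-2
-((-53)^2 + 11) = -2820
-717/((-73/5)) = 3585/73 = 49.11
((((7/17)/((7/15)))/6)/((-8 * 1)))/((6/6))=-5/272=-0.02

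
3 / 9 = 1 / 3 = 0.33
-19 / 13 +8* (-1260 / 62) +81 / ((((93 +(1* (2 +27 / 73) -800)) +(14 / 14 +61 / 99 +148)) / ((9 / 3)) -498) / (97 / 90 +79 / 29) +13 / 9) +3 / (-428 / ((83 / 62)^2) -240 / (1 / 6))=-164.50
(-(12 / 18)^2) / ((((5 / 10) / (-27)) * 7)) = 24 / 7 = 3.43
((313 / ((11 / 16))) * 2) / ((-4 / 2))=-5008 / 11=-455.27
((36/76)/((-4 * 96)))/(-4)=3/9728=0.00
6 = 6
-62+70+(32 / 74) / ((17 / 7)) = 5144 / 629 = 8.18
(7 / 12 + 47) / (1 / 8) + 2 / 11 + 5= 385.85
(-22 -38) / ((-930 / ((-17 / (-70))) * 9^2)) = 17 / 87885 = 0.00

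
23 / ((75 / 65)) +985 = 15074 / 15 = 1004.93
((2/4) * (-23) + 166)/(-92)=-309/184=-1.68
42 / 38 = 21 / 19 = 1.11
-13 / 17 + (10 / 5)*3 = 89 / 17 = 5.24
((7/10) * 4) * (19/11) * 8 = 38.69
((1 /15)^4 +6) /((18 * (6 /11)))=3341261 /5467500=0.61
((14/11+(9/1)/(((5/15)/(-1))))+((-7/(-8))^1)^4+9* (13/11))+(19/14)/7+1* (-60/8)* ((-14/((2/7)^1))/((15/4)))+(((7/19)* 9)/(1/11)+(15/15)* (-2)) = 4956592481/41947136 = 118.16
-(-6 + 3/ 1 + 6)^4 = -81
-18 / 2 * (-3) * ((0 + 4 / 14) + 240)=45414 / 7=6487.71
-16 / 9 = -1.78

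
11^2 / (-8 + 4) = -30.25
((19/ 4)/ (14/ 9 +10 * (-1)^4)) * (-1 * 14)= -1197/ 208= -5.75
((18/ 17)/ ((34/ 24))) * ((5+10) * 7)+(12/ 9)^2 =208744/ 2601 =80.26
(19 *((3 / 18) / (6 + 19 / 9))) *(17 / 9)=323 / 438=0.74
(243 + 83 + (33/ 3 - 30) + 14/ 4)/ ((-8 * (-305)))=621/ 4880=0.13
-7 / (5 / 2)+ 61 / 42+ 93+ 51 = 29957 / 210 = 142.65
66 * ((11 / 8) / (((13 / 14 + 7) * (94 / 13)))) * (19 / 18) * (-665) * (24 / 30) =-27824797 / 31302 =-888.91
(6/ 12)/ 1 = 0.50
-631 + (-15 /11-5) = -7011 /11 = -637.36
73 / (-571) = -73 / 571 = -0.13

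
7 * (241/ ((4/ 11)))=18557/ 4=4639.25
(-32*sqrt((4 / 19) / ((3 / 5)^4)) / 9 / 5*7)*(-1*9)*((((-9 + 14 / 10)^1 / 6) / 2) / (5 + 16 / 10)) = -1120*sqrt(19) / 891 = -5.48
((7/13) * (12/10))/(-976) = -21/31720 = -0.00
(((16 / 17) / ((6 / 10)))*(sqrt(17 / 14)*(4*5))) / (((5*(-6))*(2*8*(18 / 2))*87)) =-5*sqrt(238) / 838593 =-0.00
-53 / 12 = -4.42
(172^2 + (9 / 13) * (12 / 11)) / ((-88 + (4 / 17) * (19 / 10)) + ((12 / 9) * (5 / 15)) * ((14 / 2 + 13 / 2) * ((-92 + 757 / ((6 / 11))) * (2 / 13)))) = 89900675 / 3368761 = 26.69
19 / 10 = 1.90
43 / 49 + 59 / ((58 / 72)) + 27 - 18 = 118112 / 1421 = 83.12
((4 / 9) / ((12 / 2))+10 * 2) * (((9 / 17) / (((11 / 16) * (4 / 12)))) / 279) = 8672 / 52173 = 0.17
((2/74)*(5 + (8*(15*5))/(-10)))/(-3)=55/111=0.50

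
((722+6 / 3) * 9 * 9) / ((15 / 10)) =39096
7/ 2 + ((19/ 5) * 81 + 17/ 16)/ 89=49629/ 7120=6.97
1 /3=0.33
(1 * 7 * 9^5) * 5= 2066715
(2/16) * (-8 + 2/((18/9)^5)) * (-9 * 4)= 35.72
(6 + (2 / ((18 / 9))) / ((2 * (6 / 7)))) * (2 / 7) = 79 / 42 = 1.88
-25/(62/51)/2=-1275/124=-10.28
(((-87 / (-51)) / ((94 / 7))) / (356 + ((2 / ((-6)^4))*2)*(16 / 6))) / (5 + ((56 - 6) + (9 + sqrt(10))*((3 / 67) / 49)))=3655793993418 / 563572916580434315 - 485841321*sqrt(10) / 4508583332643474520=0.00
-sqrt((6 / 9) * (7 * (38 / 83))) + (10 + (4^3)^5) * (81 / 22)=3953322207 - 2 * sqrt(33117) / 249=3953322205.54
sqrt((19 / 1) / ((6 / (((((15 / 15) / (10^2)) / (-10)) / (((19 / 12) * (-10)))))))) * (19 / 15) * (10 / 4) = 19 * sqrt(2) / 600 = 0.04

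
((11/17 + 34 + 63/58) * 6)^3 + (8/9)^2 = 95652800412297067/9705675717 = 9855346.83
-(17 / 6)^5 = -1419857 / 7776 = -182.59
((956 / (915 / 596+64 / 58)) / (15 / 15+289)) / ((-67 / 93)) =-26494584 / 15278345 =-1.73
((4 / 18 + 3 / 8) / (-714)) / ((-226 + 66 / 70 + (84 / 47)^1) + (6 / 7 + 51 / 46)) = 232415 / 61491602088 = 0.00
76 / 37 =2.05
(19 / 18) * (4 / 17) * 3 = 38 / 51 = 0.75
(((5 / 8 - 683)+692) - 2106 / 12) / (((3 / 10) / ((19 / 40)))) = -25213 / 96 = -262.64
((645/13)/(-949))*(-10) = 6450/12337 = 0.52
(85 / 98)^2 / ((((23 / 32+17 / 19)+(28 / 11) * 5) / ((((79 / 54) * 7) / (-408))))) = -7017175 / 5329390626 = -0.00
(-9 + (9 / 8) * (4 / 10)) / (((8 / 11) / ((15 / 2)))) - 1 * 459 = -35019 / 64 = -547.17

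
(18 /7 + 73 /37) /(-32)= -1177 /8288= -0.14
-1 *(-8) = 8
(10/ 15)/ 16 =1/ 24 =0.04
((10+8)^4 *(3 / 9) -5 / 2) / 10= 69979 / 20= 3498.95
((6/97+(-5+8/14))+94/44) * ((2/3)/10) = -33317/224070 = -0.15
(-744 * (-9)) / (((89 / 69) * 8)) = 57753 / 89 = 648.91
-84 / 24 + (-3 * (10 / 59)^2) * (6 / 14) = -172369 / 48734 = -3.54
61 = 61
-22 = -22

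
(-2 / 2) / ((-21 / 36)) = 12 / 7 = 1.71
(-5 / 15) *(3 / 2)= -1 / 2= -0.50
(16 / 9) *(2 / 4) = 8 / 9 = 0.89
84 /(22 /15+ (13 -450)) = -1260 /6533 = -0.19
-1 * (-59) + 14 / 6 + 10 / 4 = 383 / 6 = 63.83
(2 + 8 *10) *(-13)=-1066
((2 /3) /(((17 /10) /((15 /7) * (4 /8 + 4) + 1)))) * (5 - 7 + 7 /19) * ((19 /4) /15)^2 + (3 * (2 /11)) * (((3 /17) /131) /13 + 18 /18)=-330673373 /2407565160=-0.14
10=10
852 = 852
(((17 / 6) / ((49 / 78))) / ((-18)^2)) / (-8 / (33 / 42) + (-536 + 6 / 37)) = -89947 / 3528123480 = -0.00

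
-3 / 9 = -1 / 3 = -0.33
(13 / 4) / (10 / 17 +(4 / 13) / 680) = 14365 / 2602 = 5.52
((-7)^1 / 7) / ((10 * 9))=-1 / 90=-0.01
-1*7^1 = -7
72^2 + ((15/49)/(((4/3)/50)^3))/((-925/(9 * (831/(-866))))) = 67006567251/12560464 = 5334.72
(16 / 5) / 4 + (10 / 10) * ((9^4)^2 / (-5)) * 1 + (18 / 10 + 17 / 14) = -602653827 / 70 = -8609340.39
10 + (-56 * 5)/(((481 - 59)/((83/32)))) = 8.28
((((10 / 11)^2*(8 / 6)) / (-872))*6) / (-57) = 100 / 751773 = 0.00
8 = 8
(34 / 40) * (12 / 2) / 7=51 / 70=0.73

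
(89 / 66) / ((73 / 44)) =178 / 219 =0.81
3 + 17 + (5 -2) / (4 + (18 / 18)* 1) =103 / 5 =20.60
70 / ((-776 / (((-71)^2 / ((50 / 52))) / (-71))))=6.66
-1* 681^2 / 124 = -463761 / 124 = -3740.01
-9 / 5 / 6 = -0.30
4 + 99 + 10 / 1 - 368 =-255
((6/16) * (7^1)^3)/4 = 1029/32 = 32.16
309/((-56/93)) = -28737/56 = -513.16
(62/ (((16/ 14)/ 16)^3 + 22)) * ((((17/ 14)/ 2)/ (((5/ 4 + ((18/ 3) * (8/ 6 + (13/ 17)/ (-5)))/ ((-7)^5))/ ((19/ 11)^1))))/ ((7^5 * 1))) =95323760/ 677393968779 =0.00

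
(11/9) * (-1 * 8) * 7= -616/9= -68.44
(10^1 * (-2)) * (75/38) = -750/19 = -39.47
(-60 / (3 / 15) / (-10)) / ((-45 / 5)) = -10 / 3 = -3.33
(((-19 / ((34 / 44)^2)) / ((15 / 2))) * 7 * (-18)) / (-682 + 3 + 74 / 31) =-23946384 / 30308875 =-0.79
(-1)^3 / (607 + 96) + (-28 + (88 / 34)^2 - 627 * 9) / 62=-1150816967 / 12596354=-91.36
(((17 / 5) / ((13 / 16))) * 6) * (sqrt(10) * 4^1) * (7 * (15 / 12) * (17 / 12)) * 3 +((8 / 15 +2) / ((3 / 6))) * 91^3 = 48552 * sqrt(10) / 13 +57271396 / 15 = 3829903.44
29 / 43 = 0.67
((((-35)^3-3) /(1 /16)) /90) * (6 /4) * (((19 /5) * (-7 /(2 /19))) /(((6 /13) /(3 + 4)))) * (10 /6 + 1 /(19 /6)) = 58641625042 /675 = 86876481.54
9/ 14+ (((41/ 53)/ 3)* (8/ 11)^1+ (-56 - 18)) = -1791631/ 24486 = -73.17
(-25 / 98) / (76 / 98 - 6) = 25 / 512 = 0.05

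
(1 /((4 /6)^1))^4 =81 /16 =5.06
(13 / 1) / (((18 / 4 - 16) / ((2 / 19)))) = -52 / 437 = -0.12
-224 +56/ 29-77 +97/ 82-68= -870077/ 2378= -365.89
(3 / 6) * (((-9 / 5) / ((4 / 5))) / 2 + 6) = 39 / 16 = 2.44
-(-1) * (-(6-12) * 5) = 30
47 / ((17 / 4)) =188 / 17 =11.06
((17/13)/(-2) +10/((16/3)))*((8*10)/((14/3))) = 1905/91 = 20.93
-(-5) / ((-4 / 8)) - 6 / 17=-176 / 17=-10.35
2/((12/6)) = 1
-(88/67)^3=-681472/300763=-2.27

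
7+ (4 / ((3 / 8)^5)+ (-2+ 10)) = 134717 / 243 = 554.39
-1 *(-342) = 342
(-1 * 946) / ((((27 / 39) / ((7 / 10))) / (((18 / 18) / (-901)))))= 43043 / 40545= 1.06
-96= -96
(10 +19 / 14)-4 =103 / 14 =7.36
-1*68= -68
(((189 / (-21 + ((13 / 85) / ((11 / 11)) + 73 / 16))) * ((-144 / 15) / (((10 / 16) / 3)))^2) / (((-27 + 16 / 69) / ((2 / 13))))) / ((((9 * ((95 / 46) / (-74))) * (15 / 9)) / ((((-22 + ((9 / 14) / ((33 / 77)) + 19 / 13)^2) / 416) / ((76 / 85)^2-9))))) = -215701990769355374592 / 164399256475866039875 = -1.31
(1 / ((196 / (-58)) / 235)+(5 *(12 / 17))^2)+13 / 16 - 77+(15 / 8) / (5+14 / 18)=-783187879 / 5890976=-132.95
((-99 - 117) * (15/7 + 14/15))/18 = -1292/35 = -36.91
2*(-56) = -112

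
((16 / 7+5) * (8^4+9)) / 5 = 5981.57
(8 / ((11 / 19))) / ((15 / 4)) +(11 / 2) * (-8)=-6652 / 165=-40.32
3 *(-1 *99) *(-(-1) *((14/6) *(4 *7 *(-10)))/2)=97020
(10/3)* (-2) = -20/3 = -6.67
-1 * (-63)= 63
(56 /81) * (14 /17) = 784 /1377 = 0.57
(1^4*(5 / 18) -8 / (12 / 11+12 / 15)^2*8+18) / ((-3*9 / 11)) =-12661 / 82134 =-0.15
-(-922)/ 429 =922/ 429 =2.15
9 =9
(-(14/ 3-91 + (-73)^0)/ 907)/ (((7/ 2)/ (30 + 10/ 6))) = 48640/ 57141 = 0.85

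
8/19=0.42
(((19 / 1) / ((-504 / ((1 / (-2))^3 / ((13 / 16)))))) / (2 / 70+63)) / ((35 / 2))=0.00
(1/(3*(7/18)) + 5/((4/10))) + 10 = 327/14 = 23.36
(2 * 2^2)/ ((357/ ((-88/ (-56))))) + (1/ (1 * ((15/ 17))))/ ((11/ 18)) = 259738/ 137445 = 1.89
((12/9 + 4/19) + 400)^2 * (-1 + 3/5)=-1047721088/16245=-64494.99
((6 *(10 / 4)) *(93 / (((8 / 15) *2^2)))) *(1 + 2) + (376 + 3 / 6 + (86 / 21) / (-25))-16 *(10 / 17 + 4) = 646782091 / 285600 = 2264.64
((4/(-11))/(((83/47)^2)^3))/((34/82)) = -1767791313956/61137849820003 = -0.03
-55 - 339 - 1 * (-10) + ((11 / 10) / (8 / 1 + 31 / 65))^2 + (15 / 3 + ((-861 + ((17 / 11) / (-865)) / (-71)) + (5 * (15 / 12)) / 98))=-99689598613307881 / 80400066149480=-1239.92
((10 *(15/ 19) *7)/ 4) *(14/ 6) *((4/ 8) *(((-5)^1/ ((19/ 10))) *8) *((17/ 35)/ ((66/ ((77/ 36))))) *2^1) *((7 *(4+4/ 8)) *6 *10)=-7288750/ 361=-20190.44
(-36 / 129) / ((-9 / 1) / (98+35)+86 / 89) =-142044 / 457391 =-0.31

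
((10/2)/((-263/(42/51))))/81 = -70/362151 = -0.00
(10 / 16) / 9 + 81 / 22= 2971 / 792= 3.75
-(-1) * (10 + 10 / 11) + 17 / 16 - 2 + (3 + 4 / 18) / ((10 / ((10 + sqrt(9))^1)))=112151 / 7920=14.16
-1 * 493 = -493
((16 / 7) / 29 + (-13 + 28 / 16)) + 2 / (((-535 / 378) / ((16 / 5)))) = -34086877 / 2172100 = -15.69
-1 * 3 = -3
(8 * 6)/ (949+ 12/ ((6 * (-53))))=848/ 16765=0.05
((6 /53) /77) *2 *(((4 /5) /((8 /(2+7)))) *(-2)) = -108 /20405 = -0.01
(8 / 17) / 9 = 8 / 153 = 0.05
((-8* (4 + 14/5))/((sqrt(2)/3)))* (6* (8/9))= -2176* sqrt(2)/5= -615.47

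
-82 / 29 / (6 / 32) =-1312 / 87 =-15.08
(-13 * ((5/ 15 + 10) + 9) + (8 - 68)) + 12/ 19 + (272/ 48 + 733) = 24394/ 57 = 427.96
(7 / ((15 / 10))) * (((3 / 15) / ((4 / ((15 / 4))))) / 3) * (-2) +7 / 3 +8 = 39 / 4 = 9.75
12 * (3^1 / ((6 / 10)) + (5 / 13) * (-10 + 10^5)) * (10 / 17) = 60001800 / 221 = 271501.36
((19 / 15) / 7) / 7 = 19 / 735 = 0.03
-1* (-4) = 4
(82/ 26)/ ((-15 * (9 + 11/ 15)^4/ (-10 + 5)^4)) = -86484375/ 5906834128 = -0.01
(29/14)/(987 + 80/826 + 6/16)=6844/3262607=0.00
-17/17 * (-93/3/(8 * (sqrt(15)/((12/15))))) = 31 * sqrt(15)/150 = 0.80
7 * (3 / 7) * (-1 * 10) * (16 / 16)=-30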